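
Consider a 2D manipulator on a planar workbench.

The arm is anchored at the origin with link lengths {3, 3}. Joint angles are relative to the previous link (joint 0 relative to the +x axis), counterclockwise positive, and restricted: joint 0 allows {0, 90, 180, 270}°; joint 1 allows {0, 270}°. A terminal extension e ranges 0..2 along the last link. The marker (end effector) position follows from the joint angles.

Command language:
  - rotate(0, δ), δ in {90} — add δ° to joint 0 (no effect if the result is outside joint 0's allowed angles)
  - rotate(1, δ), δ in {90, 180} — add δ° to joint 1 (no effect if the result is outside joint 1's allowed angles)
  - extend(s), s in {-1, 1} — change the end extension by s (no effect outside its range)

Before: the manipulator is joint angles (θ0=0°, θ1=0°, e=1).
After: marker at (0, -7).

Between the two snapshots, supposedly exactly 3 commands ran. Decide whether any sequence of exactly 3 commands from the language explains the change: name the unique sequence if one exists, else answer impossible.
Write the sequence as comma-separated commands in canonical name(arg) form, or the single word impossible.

t0: joint angles (θ0=0°, θ1=0°, e=1)
1. rotate(0, 90) → joint angles (θ0=90°, θ1=0°, e=1)
2. rotate(0, 90) → joint angles (θ0=180°, θ1=0°, e=1)
3. rotate(0, 90) → joint angles (θ0=270°, θ1=0°, e=1)
all 125 alternatives checked — unique.

rotate(0, 90), rotate(0, 90), rotate(0, 90)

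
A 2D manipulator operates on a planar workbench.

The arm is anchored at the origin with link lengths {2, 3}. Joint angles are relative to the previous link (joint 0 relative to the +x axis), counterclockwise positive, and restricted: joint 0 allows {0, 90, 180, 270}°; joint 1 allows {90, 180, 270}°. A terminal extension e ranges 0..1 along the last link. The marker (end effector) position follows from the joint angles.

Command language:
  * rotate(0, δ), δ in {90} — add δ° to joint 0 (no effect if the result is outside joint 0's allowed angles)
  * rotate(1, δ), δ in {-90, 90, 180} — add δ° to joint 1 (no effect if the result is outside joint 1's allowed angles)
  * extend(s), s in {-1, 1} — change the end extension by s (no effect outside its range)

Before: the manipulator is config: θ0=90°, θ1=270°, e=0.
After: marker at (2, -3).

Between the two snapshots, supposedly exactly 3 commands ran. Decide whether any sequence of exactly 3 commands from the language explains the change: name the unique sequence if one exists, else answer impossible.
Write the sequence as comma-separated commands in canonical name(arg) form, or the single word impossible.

rotate(0, 90), rotate(0, 90), rotate(0, 90)

from: config: θ0=90°, θ1=270°, e=0
1. rotate(0, 90) → config: θ0=180°, θ1=270°, e=0
2. rotate(0, 90) → config: θ0=270°, θ1=270°, e=0
3. rotate(0, 90) → config: θ0=0°, θ1=270°, e=0
no other 3-command option fits: unique.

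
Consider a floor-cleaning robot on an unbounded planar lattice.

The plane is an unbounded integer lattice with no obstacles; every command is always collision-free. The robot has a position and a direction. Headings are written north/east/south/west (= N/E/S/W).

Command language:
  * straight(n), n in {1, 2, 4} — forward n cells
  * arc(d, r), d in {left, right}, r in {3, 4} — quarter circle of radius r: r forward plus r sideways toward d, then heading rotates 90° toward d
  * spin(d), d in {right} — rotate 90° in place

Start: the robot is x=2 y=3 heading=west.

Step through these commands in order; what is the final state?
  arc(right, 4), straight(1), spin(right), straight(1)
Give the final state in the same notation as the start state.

x=-1 y=8 heading=east

t0: x=2 y=3 heading=west
t=1 arc(right, 4) ⇒ x=-2 y=7 heading=north
t=2 straight(1) ⇒ x=-2 y=8 heading=north
t=3 spin(right) ⇒ x=-2 y=8 heading=east
t=4 straight(1) ⇒ x=-1 y=8 heading=east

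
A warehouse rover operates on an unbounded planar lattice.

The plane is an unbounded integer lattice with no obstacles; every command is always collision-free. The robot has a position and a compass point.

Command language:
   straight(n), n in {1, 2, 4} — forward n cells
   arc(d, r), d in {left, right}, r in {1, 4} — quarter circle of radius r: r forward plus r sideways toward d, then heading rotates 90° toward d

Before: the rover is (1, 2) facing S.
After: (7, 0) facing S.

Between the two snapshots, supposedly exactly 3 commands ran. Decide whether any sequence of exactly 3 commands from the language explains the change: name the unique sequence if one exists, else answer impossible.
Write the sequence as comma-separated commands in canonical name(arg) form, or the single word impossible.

arc(left, 1), straight(4), arc(right, 1)

key: running arc(right, 1) before arc(left, 1) would end elsewhere — order is forced
initial: (1, 2) facing S
[1] after arc(left, 1): (2, 1) facing E
[2] after straight(4): (6, 1) facing E
[3] after arc(right, 1): (7, 0) facing S
no rival 3-sequence matches.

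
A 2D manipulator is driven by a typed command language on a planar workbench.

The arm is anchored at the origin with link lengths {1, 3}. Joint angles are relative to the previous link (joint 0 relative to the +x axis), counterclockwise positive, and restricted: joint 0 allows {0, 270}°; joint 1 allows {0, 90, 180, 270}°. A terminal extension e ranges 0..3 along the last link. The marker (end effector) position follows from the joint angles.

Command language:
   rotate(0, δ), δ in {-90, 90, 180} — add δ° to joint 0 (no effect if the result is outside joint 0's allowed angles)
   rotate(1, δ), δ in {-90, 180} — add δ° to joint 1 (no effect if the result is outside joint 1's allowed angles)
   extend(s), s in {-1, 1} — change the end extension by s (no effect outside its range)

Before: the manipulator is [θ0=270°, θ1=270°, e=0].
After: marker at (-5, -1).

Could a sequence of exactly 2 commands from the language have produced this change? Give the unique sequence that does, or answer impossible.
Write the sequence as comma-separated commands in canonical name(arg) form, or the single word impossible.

extend(1), extend(1)

t0: [θ0=270°, θ1=270°, e=0]
step 1 (extend(1)): [θ0=270°, θ1=270°, e=1]
step 2 (extend(1)): [θ0=270°, θ1=270°, e=2]
no other 2-command option fits: unique.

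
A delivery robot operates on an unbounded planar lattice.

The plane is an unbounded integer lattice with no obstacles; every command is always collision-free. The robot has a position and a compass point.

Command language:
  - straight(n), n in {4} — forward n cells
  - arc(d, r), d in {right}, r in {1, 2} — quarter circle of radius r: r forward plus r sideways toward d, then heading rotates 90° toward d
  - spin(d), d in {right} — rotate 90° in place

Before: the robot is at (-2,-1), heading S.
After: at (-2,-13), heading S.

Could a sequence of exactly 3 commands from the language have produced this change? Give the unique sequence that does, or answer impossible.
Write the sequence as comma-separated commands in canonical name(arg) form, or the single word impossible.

key: heading stays S — no command in the sequence turns
begin: at (-2,-1), heading S
1. straight(4) → at (-2,-5), heading S
2. straight(4) → at (-2,-9), heading S
3. straight(4) → at (-2,-13), heading S
all 64 alternatives checked — unique.

straight(4), straight(4), straight(4)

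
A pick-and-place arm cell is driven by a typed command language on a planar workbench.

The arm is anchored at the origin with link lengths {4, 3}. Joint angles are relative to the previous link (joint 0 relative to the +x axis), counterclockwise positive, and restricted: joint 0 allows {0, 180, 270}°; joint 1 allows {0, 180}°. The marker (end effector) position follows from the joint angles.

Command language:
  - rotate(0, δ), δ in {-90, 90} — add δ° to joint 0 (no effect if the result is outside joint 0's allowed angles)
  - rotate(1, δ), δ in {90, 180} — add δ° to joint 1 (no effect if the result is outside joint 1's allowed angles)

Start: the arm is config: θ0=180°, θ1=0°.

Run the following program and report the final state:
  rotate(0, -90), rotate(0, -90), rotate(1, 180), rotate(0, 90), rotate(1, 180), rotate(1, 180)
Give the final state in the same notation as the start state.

t0: config: θ0=180°, θ1=0°
1. rotate(0, -90) → config: θ0=180°, θ1=0°
2. rotate(0, -90) → config: θ0=180°, θ1=0°
3. rotate(1, 180) → config: θ0=180°, θ1=180°
4. rotate(0, 90) → config: θ0=270°, θ1=180°
5. rotate(1, 180) → config: θ0=270°, θ1=0°
6. rotate(1, 180) → config: θ0=270°, θ1=180°

config: θ0=270°, θ1=180°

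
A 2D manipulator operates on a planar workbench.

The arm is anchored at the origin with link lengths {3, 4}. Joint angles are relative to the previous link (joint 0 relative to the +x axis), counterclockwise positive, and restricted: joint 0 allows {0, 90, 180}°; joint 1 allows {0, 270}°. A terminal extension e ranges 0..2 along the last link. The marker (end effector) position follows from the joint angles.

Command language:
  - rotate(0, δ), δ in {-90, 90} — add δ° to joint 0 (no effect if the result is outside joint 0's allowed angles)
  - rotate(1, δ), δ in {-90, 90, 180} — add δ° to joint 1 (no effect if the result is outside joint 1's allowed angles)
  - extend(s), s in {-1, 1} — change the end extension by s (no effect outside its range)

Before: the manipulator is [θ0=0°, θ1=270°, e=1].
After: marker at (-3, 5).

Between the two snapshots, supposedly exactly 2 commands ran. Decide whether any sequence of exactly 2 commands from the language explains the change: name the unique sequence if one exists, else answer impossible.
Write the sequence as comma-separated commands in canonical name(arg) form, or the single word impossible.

rotate(0, 90), rotate(0, 90)

start: [θ0=0°, θ1=270°, e=1]
t=1 rotate(0, 90) ⇒ [θ0=90°, θ1=270°, e=1]
t=2 rotate(0, 90) ⇒ [θ0=180°, θ1=270°, e=1]
all 49 alternatives checked — unique.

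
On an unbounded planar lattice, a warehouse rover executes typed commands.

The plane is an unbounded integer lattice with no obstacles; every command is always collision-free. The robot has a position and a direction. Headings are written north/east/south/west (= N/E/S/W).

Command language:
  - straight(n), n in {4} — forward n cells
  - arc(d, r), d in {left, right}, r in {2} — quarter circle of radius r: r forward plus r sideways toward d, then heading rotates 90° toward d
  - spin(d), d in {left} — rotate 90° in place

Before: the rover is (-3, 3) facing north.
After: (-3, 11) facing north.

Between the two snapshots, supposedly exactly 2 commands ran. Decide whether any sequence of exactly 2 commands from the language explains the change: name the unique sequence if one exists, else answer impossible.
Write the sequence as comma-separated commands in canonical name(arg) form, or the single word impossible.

straight(4), straight(4)

key: still facing N at the end — nothing in the sequence rotates
start: (-3, 3) facing north
[1] after straight(4): (-3, 7) facing north
[2] after straight(4): (-3, 11) facing north
no rival 2-sequence matches.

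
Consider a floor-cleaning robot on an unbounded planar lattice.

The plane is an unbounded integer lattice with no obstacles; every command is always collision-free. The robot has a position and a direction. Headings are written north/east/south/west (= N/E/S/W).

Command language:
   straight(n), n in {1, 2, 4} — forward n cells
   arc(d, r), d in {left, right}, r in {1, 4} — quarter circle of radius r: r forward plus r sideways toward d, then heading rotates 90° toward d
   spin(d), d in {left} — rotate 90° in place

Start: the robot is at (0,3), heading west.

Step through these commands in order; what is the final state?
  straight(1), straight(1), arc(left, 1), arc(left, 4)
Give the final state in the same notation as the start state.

initial: at (0,3), heading west
t=1 straight(1) ⇒ at (-1,3), heading west
t=2 straight(1) ⇒ at (-2,3), heading west
t=3 arc(left, 1) ⇒ at (-3,2), heading south
t=4 arc(left, 4) ⇒ at (1,-2), heading east

at (1,-2), heading east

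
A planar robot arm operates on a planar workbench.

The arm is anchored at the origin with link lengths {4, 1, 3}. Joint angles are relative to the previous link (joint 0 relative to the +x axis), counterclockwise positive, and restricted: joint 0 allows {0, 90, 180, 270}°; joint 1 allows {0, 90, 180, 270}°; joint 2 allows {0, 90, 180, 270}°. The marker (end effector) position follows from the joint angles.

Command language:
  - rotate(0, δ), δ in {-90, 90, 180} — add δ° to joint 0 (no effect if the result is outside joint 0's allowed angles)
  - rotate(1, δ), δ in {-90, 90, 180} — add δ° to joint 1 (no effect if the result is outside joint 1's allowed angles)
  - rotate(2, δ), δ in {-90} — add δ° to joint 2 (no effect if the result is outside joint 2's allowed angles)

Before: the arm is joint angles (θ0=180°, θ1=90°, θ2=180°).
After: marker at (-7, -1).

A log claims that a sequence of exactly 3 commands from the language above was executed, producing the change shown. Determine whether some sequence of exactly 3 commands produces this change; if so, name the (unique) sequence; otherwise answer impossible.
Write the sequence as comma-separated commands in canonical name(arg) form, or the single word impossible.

initial: joint angles (θ0=180°, θ1=90°, θ2=180°)
step 1 (rotate(2, -90)): joint angles (θ0=180°, θ1=90°, θ2=90°)
step 2 (rotate(2, -90)): joint angles (θ0=180°, θ1=90°, θ2=0°)
step 3 (rotate(2, -90)): joint angles (θ0=180°, θ1=90°, θ2=270°)
no rival 3-sequence matches.

rotate(2, -90), rotate(2, -90), rotate(2, -90)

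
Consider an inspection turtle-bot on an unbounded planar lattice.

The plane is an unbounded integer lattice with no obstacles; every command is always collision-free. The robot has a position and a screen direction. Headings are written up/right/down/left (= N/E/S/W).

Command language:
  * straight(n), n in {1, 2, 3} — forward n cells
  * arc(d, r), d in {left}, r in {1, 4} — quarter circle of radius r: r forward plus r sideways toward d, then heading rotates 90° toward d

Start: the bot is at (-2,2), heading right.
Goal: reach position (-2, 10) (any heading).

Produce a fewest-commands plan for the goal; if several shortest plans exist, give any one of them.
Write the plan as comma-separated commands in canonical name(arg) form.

arc(left, 4), arc(left, 4)

initial: at (-2,2), heading right
t=1 arc(left, 4) ⇒ at (2,6), heading up
t=2 arc(left, 4) ⇒ at (-2,10), heading left
minimal: 2 command(s), checked below 2.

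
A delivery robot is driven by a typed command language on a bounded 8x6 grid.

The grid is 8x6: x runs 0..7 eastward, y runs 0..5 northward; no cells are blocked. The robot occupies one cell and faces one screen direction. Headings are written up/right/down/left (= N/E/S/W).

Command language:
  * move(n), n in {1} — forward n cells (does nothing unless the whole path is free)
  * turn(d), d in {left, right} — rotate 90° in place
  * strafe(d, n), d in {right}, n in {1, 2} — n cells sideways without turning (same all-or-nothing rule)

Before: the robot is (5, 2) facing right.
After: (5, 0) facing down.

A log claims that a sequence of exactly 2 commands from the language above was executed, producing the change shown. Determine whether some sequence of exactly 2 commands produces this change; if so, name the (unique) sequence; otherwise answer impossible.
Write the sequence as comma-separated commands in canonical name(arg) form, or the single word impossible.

strafe(right, 2), turn(right)

key: cell and facing (now S) both changed — the 2 commands mix motion and turning
begin: (5, 2) facing right
step 1 (strafe(right, 2)): (5, 0) facing right
step 2 (turn(right)): (5, 0) facing down
no rival 2-sequence matches.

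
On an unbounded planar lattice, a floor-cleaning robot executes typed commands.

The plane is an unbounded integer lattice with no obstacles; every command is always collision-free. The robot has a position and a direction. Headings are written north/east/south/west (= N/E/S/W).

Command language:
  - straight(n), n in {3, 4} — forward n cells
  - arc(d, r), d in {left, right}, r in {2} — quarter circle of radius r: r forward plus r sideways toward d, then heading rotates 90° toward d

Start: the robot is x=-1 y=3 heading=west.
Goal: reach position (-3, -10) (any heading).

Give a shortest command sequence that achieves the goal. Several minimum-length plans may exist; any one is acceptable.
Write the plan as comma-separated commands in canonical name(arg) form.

t0: x=-1 y=3 heading=west
t=1 arc(left, 2) ⇒ x=-3 y=1 heading=south
t=2 straight(4) ⇒ x=-3 y=-3 heading=south
t=3 straight(4) ⇒ x=-3 y=-7 heading=south
t=4 straight(3) ⇒ x=-3 y=-10 heading=south
no 3-step plan works, so 4 is optimal.

arc(left, 2), straight(4), straight(4), straight(3)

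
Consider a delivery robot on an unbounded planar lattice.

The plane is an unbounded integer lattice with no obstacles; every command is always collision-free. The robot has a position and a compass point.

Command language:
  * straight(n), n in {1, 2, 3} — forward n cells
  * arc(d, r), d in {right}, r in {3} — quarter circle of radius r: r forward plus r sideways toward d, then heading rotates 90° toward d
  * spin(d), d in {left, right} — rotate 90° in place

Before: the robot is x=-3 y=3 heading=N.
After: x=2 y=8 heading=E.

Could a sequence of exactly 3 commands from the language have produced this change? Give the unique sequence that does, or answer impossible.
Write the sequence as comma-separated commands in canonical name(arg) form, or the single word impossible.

key: cell and facing (now E) both changed — the 3 commands mix motion and turning
t0: x=-3 y=3 heading=N
[1] after straight(2): x=-3 y=5 heading=N
[2] after arc(right, 3): x=0 y=8 heading=E
[3] after straight(2): x=2 y=8 heading=E
no other 3-command option fits: unique.

straight(2), arc(right, 3), straight(2)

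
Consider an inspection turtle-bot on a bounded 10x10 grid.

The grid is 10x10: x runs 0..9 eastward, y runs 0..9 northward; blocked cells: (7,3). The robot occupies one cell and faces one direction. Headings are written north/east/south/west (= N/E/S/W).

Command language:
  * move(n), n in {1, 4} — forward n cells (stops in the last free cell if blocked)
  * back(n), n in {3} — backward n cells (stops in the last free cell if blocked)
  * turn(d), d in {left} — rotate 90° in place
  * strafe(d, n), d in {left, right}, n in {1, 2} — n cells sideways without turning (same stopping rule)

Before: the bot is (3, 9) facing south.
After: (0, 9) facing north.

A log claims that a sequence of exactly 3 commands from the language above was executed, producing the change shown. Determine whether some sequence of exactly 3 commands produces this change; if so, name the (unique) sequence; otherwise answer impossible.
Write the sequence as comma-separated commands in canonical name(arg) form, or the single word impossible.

key: position moved to (0,9) AND the heading swung to N — translation plus rotation needed
begin: (3, 9) facing south
1. turn(left) → (3, 9) facing east
2. back(3) → (0, 9) facing east
3. turn(left) → (0, 9) facing north
no rival 3-sequence matches.

turn(left), back(3), turn(left)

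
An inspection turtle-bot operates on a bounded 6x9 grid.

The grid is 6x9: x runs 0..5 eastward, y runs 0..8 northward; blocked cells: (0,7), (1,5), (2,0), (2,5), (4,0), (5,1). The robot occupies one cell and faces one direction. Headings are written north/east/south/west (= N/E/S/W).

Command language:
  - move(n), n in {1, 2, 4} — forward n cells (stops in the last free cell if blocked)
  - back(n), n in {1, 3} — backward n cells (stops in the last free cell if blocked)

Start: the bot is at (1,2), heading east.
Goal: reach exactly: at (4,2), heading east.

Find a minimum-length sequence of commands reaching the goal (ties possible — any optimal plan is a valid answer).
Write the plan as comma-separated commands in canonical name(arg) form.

from: at (1,2), heading east
t=1 move(2) ⇒ at (3,2), heading east
t=2 move(1) ⇒ at (4,2), heading east
nothing shorter than 2 reaches the goal.

move(2), move(1)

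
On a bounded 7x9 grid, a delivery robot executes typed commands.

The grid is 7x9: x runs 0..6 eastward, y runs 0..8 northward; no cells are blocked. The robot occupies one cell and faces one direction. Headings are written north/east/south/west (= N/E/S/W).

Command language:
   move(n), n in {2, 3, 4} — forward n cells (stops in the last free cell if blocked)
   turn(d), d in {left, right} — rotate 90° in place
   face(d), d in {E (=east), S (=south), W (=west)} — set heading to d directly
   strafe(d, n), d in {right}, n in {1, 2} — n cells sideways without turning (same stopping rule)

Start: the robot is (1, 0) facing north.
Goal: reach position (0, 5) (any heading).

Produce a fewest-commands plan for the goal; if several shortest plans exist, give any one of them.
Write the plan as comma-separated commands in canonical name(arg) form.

begin: (1, 0) facing north
1. move(3) → (1, 3) facing north
2. move(2) → (1, 5) facing north
3. face(S) → (1, 5) facing south
4. strafe(right, 2) → (0, 5) facing south
minimal: 4 command(s), checked below 4.

move(3), move(2), face(S), strafe(right, 2)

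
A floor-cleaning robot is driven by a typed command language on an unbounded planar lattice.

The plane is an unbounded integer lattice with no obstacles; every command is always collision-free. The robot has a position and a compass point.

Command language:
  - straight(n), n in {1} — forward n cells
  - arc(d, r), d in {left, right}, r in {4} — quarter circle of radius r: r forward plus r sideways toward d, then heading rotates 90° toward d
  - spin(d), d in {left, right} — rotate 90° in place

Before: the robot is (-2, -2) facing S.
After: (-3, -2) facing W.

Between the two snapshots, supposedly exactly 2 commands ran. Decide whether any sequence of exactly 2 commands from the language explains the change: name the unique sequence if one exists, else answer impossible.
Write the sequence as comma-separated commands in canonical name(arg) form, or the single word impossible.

key: order matters: swapping spin(right) and straight(1) lands elsewhere
initial: (-2, -2) facing S
[1] after spin(right): (-2, -2) facing W
[2] after straight(1): (-3, -2) facing W
uniquely the one of 25 2-step routes that fits.

spin(right), straight(1)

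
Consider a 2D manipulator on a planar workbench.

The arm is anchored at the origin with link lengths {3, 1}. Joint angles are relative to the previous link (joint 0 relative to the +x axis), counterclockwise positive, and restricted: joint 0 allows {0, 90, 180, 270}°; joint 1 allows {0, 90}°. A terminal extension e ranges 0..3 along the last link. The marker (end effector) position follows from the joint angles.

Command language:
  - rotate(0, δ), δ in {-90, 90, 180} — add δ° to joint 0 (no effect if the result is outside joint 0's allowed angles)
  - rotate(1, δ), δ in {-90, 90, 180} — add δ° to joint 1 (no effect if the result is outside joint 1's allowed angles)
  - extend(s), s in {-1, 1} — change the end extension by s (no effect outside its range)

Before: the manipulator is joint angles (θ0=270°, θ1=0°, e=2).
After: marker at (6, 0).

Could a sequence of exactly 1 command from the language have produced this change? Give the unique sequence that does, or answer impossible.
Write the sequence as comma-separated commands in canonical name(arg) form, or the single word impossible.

rotate(0, 90)

t0: joint angles (θ0=270°, θ1=0°, e=2)
1. rotate(0, 90) → joint angles (θ0=0°, θ1=0°, e=2)
no rival 1-sequence matches.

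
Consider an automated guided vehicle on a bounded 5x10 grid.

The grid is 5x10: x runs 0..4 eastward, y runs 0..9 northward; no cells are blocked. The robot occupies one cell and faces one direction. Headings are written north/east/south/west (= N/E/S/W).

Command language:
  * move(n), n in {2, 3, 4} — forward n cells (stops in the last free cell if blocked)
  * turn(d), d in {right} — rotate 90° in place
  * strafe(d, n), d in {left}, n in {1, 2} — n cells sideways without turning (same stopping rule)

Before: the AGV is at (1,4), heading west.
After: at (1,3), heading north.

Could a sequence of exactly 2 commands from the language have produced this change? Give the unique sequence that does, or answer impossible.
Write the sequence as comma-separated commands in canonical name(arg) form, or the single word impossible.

strafe(left, 1), turn(right)

key: running turn(right) before strafe(left, 1) would end elsewhere — order is forced
start: at (1,4), heading west
[1] after strafe(left, 1): at (1,3), heading west
[2] after turn(right): at (1,3), heading north
all 36 alternatives checked — unique.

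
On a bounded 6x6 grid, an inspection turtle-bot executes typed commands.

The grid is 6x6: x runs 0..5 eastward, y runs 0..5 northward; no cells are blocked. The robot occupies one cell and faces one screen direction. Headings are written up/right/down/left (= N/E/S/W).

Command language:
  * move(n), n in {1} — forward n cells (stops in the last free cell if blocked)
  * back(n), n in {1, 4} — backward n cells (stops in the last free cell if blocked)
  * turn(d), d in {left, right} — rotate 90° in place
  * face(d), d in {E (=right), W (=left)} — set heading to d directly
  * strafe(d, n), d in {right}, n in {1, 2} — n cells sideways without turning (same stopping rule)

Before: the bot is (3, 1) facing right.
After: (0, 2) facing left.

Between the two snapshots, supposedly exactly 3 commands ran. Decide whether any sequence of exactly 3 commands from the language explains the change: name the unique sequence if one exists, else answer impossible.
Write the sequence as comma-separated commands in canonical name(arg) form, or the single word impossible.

key: back(4) runs into the grid edge before its full distance
begin: (3, 1) facing right
1. back(4) → (0, 1) facing right
2. face(W) → (0, 1) facing left
3. strafe(right, 1) → (0, 2) facing left
no other 3-command option fits: unique.

back(4), face(W), strafe(right, 1)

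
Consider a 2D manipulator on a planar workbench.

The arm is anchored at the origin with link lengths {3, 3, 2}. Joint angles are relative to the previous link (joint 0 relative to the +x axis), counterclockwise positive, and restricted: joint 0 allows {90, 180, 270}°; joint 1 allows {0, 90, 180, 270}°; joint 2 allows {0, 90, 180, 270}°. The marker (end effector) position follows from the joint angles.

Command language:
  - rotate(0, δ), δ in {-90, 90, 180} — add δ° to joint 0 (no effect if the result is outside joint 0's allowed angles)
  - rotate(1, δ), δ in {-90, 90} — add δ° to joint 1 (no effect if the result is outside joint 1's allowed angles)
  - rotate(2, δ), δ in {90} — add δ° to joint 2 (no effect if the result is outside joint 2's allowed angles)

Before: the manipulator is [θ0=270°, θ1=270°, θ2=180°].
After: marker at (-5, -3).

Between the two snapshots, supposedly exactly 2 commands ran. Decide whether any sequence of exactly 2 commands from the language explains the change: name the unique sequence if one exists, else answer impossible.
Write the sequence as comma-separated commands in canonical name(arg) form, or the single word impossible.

from: [θ0=270°, θ1=270°, θ2=180°]
1. rotate(2, 90) → [θ0=270°, θ1=270°, θ2=270°]
2. rotate(2, 90) → [θ0=270°, θ1=270°, θ2=0°]
all 36 alternatives checked — unique.

rotate(2, 90), rotate(2, 90)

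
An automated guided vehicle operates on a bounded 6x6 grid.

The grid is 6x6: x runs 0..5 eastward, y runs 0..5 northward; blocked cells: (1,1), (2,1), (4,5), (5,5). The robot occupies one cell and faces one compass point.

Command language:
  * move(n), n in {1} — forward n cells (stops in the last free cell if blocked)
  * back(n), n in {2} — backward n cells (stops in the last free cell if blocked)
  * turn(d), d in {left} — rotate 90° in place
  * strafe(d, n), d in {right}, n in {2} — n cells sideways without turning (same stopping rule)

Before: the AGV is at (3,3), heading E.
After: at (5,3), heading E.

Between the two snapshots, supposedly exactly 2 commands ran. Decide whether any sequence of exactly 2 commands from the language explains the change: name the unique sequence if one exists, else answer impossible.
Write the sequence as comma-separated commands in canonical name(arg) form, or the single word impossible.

move(1), move(1)

key: still facing E at the end — nothing in the sequence rotates
start: at (3,3), heading E
t=1 move(1) ⇒ at (4,3), heading E
t=2 move(1) ⇒ at (5,3), heading E
all 16 alternatives checked — unique.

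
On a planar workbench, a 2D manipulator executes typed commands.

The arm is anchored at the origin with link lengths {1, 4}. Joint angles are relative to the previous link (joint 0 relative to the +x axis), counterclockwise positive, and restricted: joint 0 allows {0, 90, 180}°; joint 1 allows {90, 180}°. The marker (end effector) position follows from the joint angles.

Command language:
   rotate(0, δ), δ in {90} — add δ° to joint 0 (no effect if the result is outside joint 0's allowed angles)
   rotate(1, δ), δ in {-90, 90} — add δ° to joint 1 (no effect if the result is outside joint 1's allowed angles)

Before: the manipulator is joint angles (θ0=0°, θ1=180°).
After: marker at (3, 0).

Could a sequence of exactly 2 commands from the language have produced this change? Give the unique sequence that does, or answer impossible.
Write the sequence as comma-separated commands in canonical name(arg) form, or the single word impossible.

rotate(0, 90), rotate(0, 90)

begin: joint angles (θ0=0°, θ1=180°)
step 1 (rotate(0, 90)): joint angles (θ0=90°, θ1=180°)
step 2 (rotate(0, 90)): joint angles (θ0=180°, θ1=180°)
no other 2-command option fits: unique.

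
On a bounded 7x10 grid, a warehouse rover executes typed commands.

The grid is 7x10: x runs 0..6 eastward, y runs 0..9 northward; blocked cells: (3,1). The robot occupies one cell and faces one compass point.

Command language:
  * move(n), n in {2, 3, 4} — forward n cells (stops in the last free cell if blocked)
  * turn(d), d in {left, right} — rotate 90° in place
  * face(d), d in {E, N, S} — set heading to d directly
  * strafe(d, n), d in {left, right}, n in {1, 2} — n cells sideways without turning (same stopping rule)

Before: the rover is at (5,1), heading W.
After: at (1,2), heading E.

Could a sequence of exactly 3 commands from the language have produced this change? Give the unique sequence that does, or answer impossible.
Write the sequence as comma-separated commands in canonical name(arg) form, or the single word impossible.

key: running face(E) before strafe(right, 1) would end elsewhere — order is forced
begin: at (5,1), heading W
step 1 (strafe(right, 1)): at (5,2), heading W
step 2 (move(4)): at (1,2), heading W
step 3 (face(E)): at (1,2), heading E
no rival 3-sequence matches.

strafe(right, 1), move(4), face(E)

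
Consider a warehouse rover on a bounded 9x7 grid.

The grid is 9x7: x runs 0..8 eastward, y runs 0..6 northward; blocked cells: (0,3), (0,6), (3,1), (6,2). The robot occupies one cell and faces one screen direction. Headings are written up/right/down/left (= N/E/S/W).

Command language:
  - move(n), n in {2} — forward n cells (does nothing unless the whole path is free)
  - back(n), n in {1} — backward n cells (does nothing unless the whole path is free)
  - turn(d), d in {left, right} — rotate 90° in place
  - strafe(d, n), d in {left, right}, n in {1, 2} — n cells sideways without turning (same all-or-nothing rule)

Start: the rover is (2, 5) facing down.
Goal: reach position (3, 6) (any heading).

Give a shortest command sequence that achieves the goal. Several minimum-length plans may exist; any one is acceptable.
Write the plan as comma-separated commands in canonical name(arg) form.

t0: (2, 5) facing down
t=1 strafe(left, 1) ⇒ (3, 5) facing down
t=2 back(1) ⇒ (3, 6) facing down
minimal: 2 command(s), checked below 2.

strafe(left, 1), back(1)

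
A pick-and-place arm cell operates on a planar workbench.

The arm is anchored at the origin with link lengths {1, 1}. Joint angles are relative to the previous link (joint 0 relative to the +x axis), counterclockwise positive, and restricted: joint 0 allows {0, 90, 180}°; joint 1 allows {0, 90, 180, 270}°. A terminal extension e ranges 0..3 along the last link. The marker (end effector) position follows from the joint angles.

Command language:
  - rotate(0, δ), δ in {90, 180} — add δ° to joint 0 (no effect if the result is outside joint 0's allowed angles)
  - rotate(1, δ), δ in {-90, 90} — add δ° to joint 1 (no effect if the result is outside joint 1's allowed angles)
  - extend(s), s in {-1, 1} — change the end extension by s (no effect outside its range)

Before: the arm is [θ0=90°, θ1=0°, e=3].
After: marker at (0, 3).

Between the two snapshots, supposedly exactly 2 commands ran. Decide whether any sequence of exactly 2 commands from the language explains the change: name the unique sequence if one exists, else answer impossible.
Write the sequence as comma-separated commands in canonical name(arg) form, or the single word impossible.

extend(-1), extend(-1)

from: [θ0=90°, θ1=0°, e=3]
step 1 (extend(-1)): [θ0=90°, θ1=0°, e=2]
step 2 (extend(-1)): [θ0=90°, θ1=0°, e=1]
uniquely the one of 36 2-step routes that fits.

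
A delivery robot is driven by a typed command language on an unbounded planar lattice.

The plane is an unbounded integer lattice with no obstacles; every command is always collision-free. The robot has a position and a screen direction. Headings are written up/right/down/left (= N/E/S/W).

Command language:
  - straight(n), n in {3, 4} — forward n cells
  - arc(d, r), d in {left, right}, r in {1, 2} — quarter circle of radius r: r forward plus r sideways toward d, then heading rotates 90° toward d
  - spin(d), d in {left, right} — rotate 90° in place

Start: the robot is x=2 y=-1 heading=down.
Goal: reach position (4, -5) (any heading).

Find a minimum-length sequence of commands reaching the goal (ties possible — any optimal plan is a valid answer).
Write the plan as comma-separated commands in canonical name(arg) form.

straight(4), arc(left, 1), arc(left, 1)

begin: x=2 y=-1 heading=down
1. straight(4) → x=2 y=-5 heading=down
2. arc(left, 1) → x=3 y=-6 heading=right
3. arc(left, 1) → x=4 y=-5 heading=up
minimal: 3 command(s), checked below 3.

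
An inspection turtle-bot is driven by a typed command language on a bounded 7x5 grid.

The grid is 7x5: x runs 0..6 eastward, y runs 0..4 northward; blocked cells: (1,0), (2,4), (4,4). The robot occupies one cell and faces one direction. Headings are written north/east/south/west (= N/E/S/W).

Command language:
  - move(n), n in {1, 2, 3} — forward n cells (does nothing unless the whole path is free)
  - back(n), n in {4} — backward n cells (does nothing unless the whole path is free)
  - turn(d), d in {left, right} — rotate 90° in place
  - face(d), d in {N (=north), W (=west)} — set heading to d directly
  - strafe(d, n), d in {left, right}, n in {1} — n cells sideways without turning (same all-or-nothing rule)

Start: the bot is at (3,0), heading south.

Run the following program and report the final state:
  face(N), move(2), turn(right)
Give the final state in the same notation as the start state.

start: at (3,0), heading south
step 1 (face(N)): at (3,0), heading north
step 2 (move(2)): at (3,2), heading north
step 3 (turn(right)): at (3,2), heading east

at (3,2), heading east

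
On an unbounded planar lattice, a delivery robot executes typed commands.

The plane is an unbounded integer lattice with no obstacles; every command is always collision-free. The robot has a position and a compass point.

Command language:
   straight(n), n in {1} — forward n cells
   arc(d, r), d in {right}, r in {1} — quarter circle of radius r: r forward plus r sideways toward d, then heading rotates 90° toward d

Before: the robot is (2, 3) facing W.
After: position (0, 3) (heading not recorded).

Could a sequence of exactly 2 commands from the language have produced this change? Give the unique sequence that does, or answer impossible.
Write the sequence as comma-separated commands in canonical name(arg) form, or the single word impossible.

straight(1), straight(1)

start: (2, 3) facing W
t=1 straight(1) ⇒ (1, 3) facing W
t=2 straight(1) ⇒ (0, 3) facing W
all 4 alternatives checked — unique.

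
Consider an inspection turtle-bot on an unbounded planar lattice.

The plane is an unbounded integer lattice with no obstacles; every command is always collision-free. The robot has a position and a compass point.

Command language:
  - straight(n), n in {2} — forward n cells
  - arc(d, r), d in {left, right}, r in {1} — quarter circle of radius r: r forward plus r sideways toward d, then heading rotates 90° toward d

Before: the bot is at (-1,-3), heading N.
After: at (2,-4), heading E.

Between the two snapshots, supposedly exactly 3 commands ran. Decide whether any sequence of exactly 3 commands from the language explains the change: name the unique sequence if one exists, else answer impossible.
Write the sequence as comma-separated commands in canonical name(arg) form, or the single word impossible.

key: position moved to (2,-4) AND the heading swung to E — translation plus rotation needed
t0: at (-1,-3), heading N
step 1 (arc(right, 1)): at (0,-2), heading E
step 2 (arc(right, 1)): at (1,-3), heading S
step 3 (arc(left, 1)): at (2,-4), heading E
uniquely the one of 27 3-step routes that fits.

arc(right, 1), arc(right, 1), arc(left, 1)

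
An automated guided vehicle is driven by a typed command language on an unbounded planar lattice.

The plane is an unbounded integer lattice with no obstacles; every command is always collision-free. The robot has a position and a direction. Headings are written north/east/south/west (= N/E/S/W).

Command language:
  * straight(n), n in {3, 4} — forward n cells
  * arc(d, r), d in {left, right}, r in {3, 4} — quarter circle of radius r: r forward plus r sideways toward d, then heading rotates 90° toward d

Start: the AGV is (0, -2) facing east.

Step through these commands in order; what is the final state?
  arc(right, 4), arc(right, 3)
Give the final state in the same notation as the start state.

start: (0, -2) facing east
step 1 (arc(right, 4)): (4, -6) facing south
step 2 (arc(right, 3)): (1, -9) facing west

(1, -9) facing west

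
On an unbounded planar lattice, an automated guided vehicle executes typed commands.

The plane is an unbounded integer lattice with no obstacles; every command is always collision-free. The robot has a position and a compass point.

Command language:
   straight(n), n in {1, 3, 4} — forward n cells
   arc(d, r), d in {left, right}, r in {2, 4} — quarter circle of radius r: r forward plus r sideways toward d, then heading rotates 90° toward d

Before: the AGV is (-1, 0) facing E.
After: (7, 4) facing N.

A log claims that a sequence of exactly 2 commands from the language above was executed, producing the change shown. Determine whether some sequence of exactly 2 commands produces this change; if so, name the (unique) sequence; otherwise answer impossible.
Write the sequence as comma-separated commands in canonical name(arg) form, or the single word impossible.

straight(4), arc(left, 4)

key: position moved to (7,4) AND the heading swung to N — translation plus rotation needed
from: (-1, 0) facing E
t=1 straight(4) ⇒ (3, 0) facing E
t=2 arc(left, 4) ⇒ (7, 4) facing N
no rival 2-sequence matches.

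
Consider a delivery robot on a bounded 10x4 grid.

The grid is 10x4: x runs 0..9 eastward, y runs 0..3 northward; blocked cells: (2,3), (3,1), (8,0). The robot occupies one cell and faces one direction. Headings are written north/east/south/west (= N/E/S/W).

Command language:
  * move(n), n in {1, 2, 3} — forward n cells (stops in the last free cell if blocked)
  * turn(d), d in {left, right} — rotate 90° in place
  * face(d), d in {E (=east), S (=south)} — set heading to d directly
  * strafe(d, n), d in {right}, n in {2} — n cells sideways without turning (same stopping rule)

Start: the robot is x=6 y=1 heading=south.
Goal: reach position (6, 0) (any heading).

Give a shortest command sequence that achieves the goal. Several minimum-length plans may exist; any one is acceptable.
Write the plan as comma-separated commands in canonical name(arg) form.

move(2)

start: x=6 y=1 heading=south
t=1 move(2) ⇒ x=6 y=0 heading=south
nothing shorter than 1 reaches the goal.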